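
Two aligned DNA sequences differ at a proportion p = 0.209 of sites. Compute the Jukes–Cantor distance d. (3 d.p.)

0.245

d = −(3/4) ln(1 − 4p/3) = −0.75 ln(1 − 0.278667) = −0.75 ln(0.721333)
  = −0.75 × (-0.326654) = 0.244991 substitutions/site.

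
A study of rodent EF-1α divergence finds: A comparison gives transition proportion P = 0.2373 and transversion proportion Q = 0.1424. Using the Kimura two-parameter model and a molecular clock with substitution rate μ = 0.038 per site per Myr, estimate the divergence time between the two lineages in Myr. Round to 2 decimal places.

Under the Kimura two-parameter model, d = −½ ln(1 − 2P − Q) − ¼ ln(1 − 2Q).
1 − 2P − Q = 0.383, giving −½ ln(0.383) = 0.479860.
1 − 2Q = 0.7152, giving −¼ ln(0.7152) = 0.083798.
d = 0.479860 + 0.083798 = 0.563658.
Under a molecular clock d = 2μt, so t = d/(2μ) = 0.563658 / (2 × 0.038) = 7.42 Myr.

7.42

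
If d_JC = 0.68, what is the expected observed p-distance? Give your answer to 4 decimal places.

p = (3/4)(1 − e^(−4d/3)) = 0.75 × (1 − e^(-0.906667)) = 0.75 × (1 − 0.403868) = 0.447099.

0.4471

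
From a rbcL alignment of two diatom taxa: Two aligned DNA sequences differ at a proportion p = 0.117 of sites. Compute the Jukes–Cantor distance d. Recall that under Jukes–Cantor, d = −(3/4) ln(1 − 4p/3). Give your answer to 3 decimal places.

d = −(3/4) ln(1 − 4p/3) = −0.75 ln(1 − 0.156) = −0.75 ln(0.844)
  = −0.75 × (-0.169603) = 0.127202 substitutions/site.

0.127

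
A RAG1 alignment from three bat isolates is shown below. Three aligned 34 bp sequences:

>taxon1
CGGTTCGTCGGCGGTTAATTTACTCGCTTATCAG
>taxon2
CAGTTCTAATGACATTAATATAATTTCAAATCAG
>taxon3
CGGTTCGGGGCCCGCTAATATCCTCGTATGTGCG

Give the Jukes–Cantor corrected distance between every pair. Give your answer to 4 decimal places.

taxon1–taxon2: 14/34 sites differ → p ≈ 0.411765, d = −0.75 ln(1 − 0.54902) = 0.597249 ≈ 0.5972.
taxon1–taxon3: 12/34 sites differ → p ≈ 0.352941, d = −0.75 ln(1 − 0.470588) = 0.476991 ≈ 0.4770.
taxon2–taxon3: 18/34 sites differ → p ≈ 0.529412, d = −0.75 ln(1 − 0.705883) = 0.917833 ≈ 0.9178.

d(taxon1,taxon2) = 0.5972, d(taxon1,taxon3) = 0.4770, d(taxon2,taxon3) = 0.9178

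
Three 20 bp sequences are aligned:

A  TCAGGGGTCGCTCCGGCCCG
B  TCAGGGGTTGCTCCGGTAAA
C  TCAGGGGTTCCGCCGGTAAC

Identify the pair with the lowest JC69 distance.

B and C

A–B: 5/20 differ, p = 0.250, d = 0.304.
A–C: 7/20 differ, p = 0.350, d = 0.471.
B–C: 3/20 differ, p = 0.150, d = 0.167.
The smallest distance is between B and C.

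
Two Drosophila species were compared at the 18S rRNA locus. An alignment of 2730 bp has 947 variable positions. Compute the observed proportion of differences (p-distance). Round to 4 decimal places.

0.3469

p = 947/2730 = 0.346886… ≈ 0.3469 (to 4 d.p.).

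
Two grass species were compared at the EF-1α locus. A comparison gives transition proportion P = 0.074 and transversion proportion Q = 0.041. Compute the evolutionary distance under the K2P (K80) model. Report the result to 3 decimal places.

Under the Kimura two-parameter model, d = −½ ln(1 − 2P − Q) − ¼ ln(1 − 2Q).
1 − 2P − Q = 0.811, giving −½ ln(0.811) = 0.104744.
1 − 2Q = 0.918, giving −¼ ln(0.918) = 0.021389.
d = 0.104744 + 0.021389 = 0.126133.

0.126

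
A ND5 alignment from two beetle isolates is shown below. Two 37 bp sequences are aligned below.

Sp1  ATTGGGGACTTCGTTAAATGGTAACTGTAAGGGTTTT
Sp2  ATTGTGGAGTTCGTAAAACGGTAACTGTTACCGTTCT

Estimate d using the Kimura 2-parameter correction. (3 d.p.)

0.256

Of 37 sites, 2 differences are transitions and 6 are transversions, so P = 2/37 ≈ 0.054054 and Q = 6/37 ≈ 0.162162.
Under the Kimura two-parameter model, d = −½ ln(1 − 2P − Q) − ¼ ln(1 − 2Q).
1 − 2P − Q = 0.72973, giving −½ ln(0.72973) = 0.157540.
1 − 2Q = 0.675676, giving −¼ ln(0.675676) = 0.098010.
d = 0.157540 + 0.098010 = 0.255550.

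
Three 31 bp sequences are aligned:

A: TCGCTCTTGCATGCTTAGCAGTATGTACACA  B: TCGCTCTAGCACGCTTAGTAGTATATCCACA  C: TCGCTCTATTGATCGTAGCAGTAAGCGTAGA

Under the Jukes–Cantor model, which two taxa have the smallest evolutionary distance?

A and B

A–B: 5/31 differ, p = 0.161, d = 0.182.
A–C: 12/31 differ, p = 0.387, d = 0.544.
B–C: 13/31 differ, p = 0.419, d = 0.614.
The smallest distance is between A and B.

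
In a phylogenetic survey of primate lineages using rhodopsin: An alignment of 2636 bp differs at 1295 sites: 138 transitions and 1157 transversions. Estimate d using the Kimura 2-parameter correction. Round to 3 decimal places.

P = 138/2636 ≈ 0.052352 and Q = 1157/2636 ≈ 0.438923.
Under the Kimura two-parameter model, d = −½ ln(1 − 2P − Q) − ¼ ln(1 − 2Q).
1 − 2P − Q = 0.456373, giving −½ ln(0.456373) = 0.392222.
1 − 2Q = 0.122154, giving −¼ ln(0.122154) = 0.525618.
d = 0.392222 + 0.525618 = 0.917840.

0.918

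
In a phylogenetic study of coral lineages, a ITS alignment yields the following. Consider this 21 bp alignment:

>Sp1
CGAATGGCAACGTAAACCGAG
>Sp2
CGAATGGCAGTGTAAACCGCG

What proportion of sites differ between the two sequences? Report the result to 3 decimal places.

The sequences differ at 3 of 21 positions (sites 10, 11, 20).
p = 3/21 = 0.142857… ≈ 0.143 (to 3 d.p.).

0.143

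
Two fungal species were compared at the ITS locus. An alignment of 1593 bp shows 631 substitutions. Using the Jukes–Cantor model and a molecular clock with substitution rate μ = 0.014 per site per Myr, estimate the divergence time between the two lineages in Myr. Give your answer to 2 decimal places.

20.12

p = 631/1593 ≈ 0.396108.
d = −(3/4) ln(1 − 4p/3) = −0.75 ln(1 − 0.528144) = −0.75 ln(0.471856)
  = −0.75 × (-0.751081) = 0.563311 substitutions/site.
Under a molecular clock d = 2μt, so t = d/(2μ) = 0.563311 / (2 × 0.014) = 20.12 Myr.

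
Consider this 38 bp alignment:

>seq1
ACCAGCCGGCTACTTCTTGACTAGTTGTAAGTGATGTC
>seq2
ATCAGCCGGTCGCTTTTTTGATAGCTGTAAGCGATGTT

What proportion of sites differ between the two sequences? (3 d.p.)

The sequences differ at 11 of 38 positions.
p = 11/38 = 0.289473… ≈ 0.289 (to 3 d.p.).

0.289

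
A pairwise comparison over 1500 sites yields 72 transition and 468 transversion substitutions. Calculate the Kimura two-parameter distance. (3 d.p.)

P = 72/1500 = 0.048 and Q = 468/1500 = 0.312.
Under the Kimura two-parameter model, d = −½ ln(1 − 2P − Q) − ¼ ln(1 − 2Q).
1 − 2P − Q = 0.592, giving −½ ln(0.592) = 0.262124.
1 − 2Q = 0.376, giving −¼ ln(0.376) = 0.244542.
d = 0.262124 + 0.244542 = 0.506666.

0.507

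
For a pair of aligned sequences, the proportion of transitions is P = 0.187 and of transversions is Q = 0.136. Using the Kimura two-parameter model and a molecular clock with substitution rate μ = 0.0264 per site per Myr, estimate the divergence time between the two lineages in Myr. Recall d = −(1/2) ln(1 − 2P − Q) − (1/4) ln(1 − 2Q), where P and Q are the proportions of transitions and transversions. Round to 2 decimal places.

8.26

Under the Kimura two-parameter model, d = −½ ln(1 − 2P − Q) − ¼ ln(1 − 2Q).
1 − 2P − Q = 0.49, giving −½ ln(0.49) = 0.356675.
1 − 2Q = 0.728, giving −¼ ln(0.728) = 0.079364.
d = 0.356675 + 0.079364 = 0.436039.
Under a molecular clock d = 2μt, so t = d/(2μ) = 0.436039 / (2 × 0.0264) = 8.26 Myr.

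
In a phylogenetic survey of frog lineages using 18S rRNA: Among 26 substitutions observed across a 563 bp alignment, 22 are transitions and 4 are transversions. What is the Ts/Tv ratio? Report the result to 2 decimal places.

5.50

R = 22/4 = 5.50.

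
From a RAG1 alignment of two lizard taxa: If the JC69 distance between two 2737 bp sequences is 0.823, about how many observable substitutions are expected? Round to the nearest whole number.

Invert JC69: p = (3/4)(1 − e^(−4d/3)) = 0.75 × (1 − e^(-1.097333)) = 0.75 × (1 − 0.333760) = 0.499680.
Expected differing sites = pL ≈ 0.499680 × 2737 = 1367.62416 ≈ 1368.

1368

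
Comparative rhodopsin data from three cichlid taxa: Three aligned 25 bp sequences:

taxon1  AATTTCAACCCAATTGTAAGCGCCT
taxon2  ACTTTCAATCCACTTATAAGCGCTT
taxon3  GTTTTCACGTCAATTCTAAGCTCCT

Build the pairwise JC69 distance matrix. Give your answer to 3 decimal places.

d(taxon1,taxon2) = 0.233, d(taxon1,taxon3) = 0.351, d(taxon2,taxon3) = 0.490

taxon1–taxon2: 5/25 sites differ → p = 0.2, d = −0.75 ln(1 − 0.266667) = 0.232617 ≈ 0.233.
taxon1–taxon3: 7/25 sites differ → p = 0.28, d = −0.75 ln(1 − 0.373333) = 0.350505 ≈ 0.351.
taxon2–taxon3: 9/25 sites differ → p = 0.36, d = −0.75 ln(1 − 0.48) = 0.490445 ≈ 0.490.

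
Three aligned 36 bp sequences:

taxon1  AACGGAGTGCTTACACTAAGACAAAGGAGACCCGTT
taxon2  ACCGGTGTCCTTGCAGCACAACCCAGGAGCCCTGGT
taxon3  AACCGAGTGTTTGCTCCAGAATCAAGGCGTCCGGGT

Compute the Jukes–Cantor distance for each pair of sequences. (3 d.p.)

taxon1–taxon2: 13/36 sites differ → p ≈ 0.361111, d = −0.75 ln(1 − 0.481481) = 0.492584 ≈ 0.493.
taxon1–taxon3: 13/36 sites differ → p ≈ 0.361111, d = −0.75 ln(1 − 0.481481) = 0.492584 ≈ 0.493.
taxon2–taxon3: 13/36 sites differ → p ≈ 0.361111, d = −0.75 ln(1 − 0.481481) = 0.492584 ≈ 0.493.

d(taxon1,taxon2) = 0.493, d(taxon1,taxon3) = 0.493, d(taxon2,taxon3) = 0.493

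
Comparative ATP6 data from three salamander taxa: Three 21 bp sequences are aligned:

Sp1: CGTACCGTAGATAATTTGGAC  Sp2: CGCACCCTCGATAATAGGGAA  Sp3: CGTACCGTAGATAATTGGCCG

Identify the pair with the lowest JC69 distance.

Sp1–Sp2: 6/21 differ, p = 0.286, d = 0.360.
Sp1–Sp3: 4/21 differ, p = 0.190, d = 0.220.
Sp2–Sp3: 7/21 differ, p = 0.333, d = 0.441.
The smallest distance is between Sp1 and Sp3.

Sp1 and Sp3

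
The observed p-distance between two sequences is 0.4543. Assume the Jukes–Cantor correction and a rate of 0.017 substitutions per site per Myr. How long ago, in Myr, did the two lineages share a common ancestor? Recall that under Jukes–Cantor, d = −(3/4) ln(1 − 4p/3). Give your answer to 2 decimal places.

d = −(3/4) ln(1 − 4p/3) = −0.75 ln(1 − 0.605733) = −0.75 ln(0.394267)
  = −0.75 × (-0.930727) = 0.698045 substitutions/site.
Under a molecular clock d = 2μt, so t = d/(2μ) = 0.698045 / (2 × 0.017) = 20.53 Myr.

20.53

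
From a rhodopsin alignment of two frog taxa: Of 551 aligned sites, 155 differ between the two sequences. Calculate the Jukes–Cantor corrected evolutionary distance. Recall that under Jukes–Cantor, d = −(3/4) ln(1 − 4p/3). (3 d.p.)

p = 155/551 ≈ 0.281307.
d = −(3/4) ln(1 − 4p/3) = −0.75 ln(1 − 0.375076) = −0.75 ln(0.624924)
  = −0.75 × (-0.470125) = 0.352594 substitutions/site.

0.353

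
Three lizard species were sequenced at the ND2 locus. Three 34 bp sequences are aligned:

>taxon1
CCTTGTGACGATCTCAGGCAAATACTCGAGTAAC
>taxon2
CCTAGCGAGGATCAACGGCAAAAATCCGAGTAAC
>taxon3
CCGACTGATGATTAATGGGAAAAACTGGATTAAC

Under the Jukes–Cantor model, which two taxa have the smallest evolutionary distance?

taxon1–taxon2: 9/34 differ, p = 0.265, d = 0.326.
taxon1–taxon3: 12/34 differ, p = 0.353, d = 0.477.
taxon2–taxon3: 11/34 differ, p = 0.324, d = 0.423.
The smallest distance is between taxon1 and taxon2.

taxon1 and taxon2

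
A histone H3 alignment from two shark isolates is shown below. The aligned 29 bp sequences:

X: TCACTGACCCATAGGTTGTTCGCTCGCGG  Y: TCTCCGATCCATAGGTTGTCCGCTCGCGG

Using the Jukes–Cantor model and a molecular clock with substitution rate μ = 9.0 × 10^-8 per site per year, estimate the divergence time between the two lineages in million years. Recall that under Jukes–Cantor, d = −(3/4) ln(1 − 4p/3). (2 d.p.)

The sequences differ at 4 of 29 sites (3, 5, 8, 20), so p = 4/29 ≈ 0.137931.
d = −(3/4) ln(1 − 4p/3) = −0.75 ln(1 − 0.183908) = −0.75 ln(0.816092)
  = −0.75 × (-0.203228) = 0.152421 substitutions/site.
Under a molecular clock d = 2μt, so t = d/(2μ) = 0.152421 / (2 × 9.0 × 10^-8) = 0.85 million years.

0.85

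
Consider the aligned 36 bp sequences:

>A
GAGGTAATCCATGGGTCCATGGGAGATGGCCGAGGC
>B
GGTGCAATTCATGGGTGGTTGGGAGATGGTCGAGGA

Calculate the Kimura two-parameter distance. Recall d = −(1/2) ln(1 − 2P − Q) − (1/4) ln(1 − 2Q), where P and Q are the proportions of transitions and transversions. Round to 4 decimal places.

0.3054

Of 36 sites, 4 differences are transitions and 5 are transversions, so P = 4/36 ≈ 0.111111 and Q = 5/36 ≈ 0.138889.
Under the Kimura two-parameter model, d = −½ ln(1 − 2P − Q) − ¼ ln(1 − 2Q).
1 − 2P − Q = 0.638889, giving −½ ln(0.638889) = 0.224012.
1 − 2Q = 0.722222, giving −¼ ln(0.722222) = 0.081356.
d = 0.224012 + 0.081356 = 0.305368.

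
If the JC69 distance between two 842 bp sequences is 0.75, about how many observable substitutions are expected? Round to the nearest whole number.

399

Invert JC69: p = (3/4)(1 − e^(−4d/3)) = 0.75 × (1 − e^(-1)) = 0.75 × (1 − 0.367879) = 0.474091.
Expected differing sites = pL ≈ 0.474091 × 842 = 399.184622 ≈ 399.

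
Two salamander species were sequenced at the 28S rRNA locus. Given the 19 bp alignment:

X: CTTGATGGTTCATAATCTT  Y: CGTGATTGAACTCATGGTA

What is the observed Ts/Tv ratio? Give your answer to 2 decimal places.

Transitions are A↔G and C↔T; transversions are all other mismatches.
Transitions: 1. Transversions: 9.
R = 1/9 = 0.111111… ≈ 0.11 (to 2 d.p.).

0.11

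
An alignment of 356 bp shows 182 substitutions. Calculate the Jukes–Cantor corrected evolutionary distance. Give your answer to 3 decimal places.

0.858

p = 182/356 ≈ 0.511236.
d = −(3/4) ln(1 − 4p/3) = −0.75 ln(1 − 0.681648) = −0.75 ln(0.318352)
  = −0.75 × (-1.144598) = 0.858449 substitutions/site.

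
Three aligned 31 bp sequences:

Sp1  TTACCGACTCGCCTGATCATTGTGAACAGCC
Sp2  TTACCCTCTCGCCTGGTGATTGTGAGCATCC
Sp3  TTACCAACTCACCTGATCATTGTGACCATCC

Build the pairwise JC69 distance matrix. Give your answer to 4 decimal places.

Sp1–Sp2: 6/31 sites differ → p ≈ 0.193548, d = −0.75 ln(1 − 0.258064) = 0.223869 ≈ 0.2239.
Sp1–Sp3: 4/31 sites differ → p ≈ 0.129032, d = −0.75 ln(1 − 0.172043) = 0.141596 ≈ 0.1416.
Sp2–Sp3: 6/31 sites differ → p ≈ 0.193548, d = −0.75 ln(1 − 0.258064) = 0.223869 ≈ 0.2239.

d(Sp1,Sp2) = 0.2239, d(Sp1,Sp3) = 0.1416, d(Sp2,Sp3) = 0.2239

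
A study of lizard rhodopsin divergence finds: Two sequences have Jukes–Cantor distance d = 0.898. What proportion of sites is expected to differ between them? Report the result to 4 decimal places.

0.5235

p = (3/4)(1 − e^(−4d/3)) = 0.75 × (1 − e^(-1.197333)) = 0.75 × (1 − 0.301999) = 0.523501.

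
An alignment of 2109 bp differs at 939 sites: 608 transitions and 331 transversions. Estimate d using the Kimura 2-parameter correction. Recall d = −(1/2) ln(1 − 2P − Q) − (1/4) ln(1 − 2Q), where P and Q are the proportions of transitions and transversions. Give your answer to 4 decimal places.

P = 608/2109 ≈ 0.288288 and Q = 331/2109 ≈ 0.156946.
Under the Kimura two-parameter model, d = −½ ln(1 − 2P − Q) − ¼ ln(1 − 2Q).
1 − 2P − Q = 0.266478, giving −½ ln(0.266478) = 0.661232.
1 − 2Q = 0.686108, giving −¼ ln(0.686108) = 0.094180.
d = 0.661232 + 0.094180 = 0.755412.

0.7554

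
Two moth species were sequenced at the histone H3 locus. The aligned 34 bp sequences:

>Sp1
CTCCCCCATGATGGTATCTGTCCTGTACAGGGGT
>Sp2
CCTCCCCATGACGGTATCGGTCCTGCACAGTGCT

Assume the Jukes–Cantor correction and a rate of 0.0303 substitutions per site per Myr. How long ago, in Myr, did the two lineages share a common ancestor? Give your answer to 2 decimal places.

3.97

The sequences differ at 7 of 34 sites (2, 3, 12, 19, 26, 31, 33), so p = 7/34 ≈ 0.205882.
d = −(3/4) ln(1 − 4p/3) = −0.75 ln(1 − 0.274509) = −0.75 ln(0.725491)
  = −0.75 × (-0.320907) = 0.240680 substitutions/site.
Under a molecular clock d = 2μt, so t = d/(2μ) = 0.240680 / (2 × 0.0303) = 3.97 Myr.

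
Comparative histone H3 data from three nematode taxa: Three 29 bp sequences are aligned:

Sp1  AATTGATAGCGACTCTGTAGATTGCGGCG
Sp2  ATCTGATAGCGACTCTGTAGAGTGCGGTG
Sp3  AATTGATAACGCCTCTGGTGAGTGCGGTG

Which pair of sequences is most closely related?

Sp1–Sp2: 4/29 differ, p = 0.138, d = 0.152.
Sp1–Sp3: 6/29 differ, p = 0.207, d = 0.242.
Sp2–Sp3: 6/29 differ, p = 0.207, d = 0.242.
The smallest distance is between Sp1 and Sp2.

Sp1 and Sp2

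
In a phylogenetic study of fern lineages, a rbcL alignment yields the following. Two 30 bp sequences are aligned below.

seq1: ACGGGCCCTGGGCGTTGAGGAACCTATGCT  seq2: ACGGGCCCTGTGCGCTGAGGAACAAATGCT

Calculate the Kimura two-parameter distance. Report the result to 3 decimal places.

0.147

Of 30 sites, 1 differences are transitions and 3 are transversions, so P = 1/30 ≈ 0.033333 and Q = 3/30 = 0.1.
Under the Kimura two-parameter model, d = −½ ln(1 − 2P − Q) − ¼ ln(1 − 2Q).
1 − 2P − Q = 0.833334, giving −½ ln(0.833334) = 0.091160.
1 − 2Q = 0.8, giving −¼ ln(0.8) = 0.055786.
d = 0.091160 + 0.055786 = 0.146946.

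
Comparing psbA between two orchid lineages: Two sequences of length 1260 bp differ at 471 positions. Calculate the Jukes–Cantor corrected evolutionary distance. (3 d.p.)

0.517

p = 471/1260 ≈ 0.37381.
d = −(3/4) ln(1 − 4p/3) = −0.75 ln(1 − 0.498413) = −0.75 ln(0.501587)
  = −0.75 × (-0.689978) = 0.517484 substitutions/site.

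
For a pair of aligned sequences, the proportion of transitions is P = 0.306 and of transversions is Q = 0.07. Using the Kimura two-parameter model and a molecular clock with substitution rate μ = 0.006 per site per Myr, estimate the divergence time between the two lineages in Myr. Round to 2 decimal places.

Under the Kimura two-parameter model, d = −½ ln(1 − 2P − Q) − ¼ ln(1 − 2Q).
1 − 2P − Q = 0.318, giving −½ ln(0.318) = 0.572852.
1 − 2Q = 0.86, giving −¼ ln(0.86) = 0.037706.
d = 0.572852 + 0.037706 = 0.610558.
Under a molecular clock d = 2μt, so t = d/(2μ) = 0.610558 / (2 × 0.006) = 50.88 Myr.

50.88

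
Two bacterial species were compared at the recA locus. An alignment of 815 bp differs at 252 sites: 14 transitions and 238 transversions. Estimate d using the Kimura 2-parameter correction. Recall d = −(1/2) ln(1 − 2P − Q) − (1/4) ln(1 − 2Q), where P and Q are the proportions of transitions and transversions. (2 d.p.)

0.42

P = 14/815 ≈ 0.017178 and Q = 238/815 ≈ 0.292025.
Under the Kimura two-parameter model, d = −½ ln(1 − 2P − Q) − ¼ ln(1 − 2Q).
1 − 2P − Q = 0.673619, giving −½ ln(0.673619) = 0.197545.
1 − 2Q = 0.41595, giving −¼ ln(0.41595) = 0.219298.
d = 0.197545 + 0.219298 = 0.416843.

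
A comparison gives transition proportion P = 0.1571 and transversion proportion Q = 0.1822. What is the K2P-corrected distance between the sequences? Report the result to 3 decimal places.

Under the Kimura two-parameter model, d = −½ ln(1 − 2P − Q) − ¼ ln(1 − 2Q).
1 − 2P − Q = 0.5036, giving −½ ln(0.5036) = 0.342986.
1 − 2Q = 0.6356, giving −¼ ln(0.6356) = 0.113296.
d = 0.342986 + 0.113296 = 0.456282.

0.456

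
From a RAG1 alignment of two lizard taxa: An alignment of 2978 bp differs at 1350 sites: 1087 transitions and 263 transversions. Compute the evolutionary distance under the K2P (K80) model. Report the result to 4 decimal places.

0.9014

P = 1087/2978 ≈ 0.36501 and Q = 263/2978 ≈ 0.088314.
Under the Kimura two-parameter model, d = −½ ln(1 − 2P − Q) − ¼ ln(1 − 2Q).
1 − 2P − Q = 0.181666, giving −½ ln(0.181666) = 0.852793.
1 − 2Q = 0.823372, giving −¼ ln(0.823372) = 0.048587.
d = 0.852793 + 0.048587 = 0.901380.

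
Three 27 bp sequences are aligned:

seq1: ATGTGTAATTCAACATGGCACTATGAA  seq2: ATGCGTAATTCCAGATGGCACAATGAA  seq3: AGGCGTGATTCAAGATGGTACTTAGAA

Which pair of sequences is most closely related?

seq1 and seq2

seq1–seq2: 4/27 differ, p = 0.148, d = 0.165.
seq1–seq3: 7/27 differ, p = 0.259, d = 0.318.
seq2–seq3: 7/27 differ, p = 0.259, d = 0.318.
The smallest distance is between seq1 and seq2.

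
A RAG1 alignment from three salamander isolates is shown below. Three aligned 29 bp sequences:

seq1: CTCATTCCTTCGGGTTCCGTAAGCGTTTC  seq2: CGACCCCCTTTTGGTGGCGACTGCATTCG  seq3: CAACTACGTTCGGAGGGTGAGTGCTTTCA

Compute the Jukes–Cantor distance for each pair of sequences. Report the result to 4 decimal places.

seq1–seq2: 15/29 sites differ → p ≈ 0.517241, d = −0.75 ln(1 − 0.689655) = 0.877553 ≈ 0.8776.
seq1–seq3: 16/29 sites differ → p ≈ 0.551724, d = −0.75 ln(1 − 0.735632) = 0.997810 ≈ 0.9978.
seq2–seq3: 12/29 sites differ → p ≈ 0.413793, d = −0.75 ln(1 − 0.551724) = 0.601760 ≈ 0.6018.

d(seq1,seq2) = 0.8776, d(seq1,seq3) = 0.9978, d(seq2,seq3) = 0.6018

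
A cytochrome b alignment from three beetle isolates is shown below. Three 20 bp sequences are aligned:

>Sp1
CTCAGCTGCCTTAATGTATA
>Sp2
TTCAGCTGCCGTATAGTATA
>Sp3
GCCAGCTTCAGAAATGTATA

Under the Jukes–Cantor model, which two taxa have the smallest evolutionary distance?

Sp1 and Sp2

Sp1–Sp2: 4/20 differ, p = 0.200, d = 0.233.
Sp1–Sp3: 6/20 differ, p = 0.300, d = 0.383.
Sp2–Sp3: 7/20 differ, p = 0.350, d = 0.471.
The smallest distance is between Sp1 and Sp2.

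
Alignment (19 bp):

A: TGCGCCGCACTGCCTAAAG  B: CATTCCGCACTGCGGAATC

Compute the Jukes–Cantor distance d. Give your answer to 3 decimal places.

The sequences differ at 8 of 19 sites (1, 2, 3, 4, 14, 15, 18, 19), so p = 8/19 ≈ 0.421053.
d = −(3/4) ln(1 − 4p/3) = −0.75 ln(1 − 0.561404) = −0.75 ln(0.438596)
  = −0.75 × (-0.824177) = 0.618133 substitutions/site.

0.618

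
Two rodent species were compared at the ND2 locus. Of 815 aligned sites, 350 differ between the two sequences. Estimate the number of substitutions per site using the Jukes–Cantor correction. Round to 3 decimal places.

0.638

p = 350/815 ≈ 0.429448.
d = −(3/4) ln(1 − 4p/3) = −0.75 ln(1 − 0.572597) = −0.75 ln(0.427403)
  = −0.75 × (-0.850028) = 0.637521 substitutions/site.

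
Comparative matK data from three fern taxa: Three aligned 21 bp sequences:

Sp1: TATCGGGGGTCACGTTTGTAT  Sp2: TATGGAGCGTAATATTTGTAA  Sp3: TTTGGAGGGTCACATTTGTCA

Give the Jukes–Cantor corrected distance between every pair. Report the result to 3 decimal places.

d(Sp1,Sp2) = 0.441, d(Sp1,Sp3) = 0.360, d(Sp2,Sp3) = 0.286

Sp1–Sp2: 7/21 sites differ → p ≈ 0.333333, d = −0.75 ln(1 − 0.444444) = 0.440839 ≈ 0.441.
Sp1–Sp3: 6/21 sites differ → p ≈ 0.285714, d = −0.75 ln(1 − 0.380952) = 0.359679 ≈ 0.360.
Sp2–Sp3: 5/21 sites differ → p ≈ 0.238095, d = −0.75 ln(1 − 0.31746) = 0.286451 ≈ 0.286.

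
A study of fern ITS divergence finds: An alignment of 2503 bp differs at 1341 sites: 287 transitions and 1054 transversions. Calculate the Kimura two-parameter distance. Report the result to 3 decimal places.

0.987

P = 287/2503 ≈ 0.114662 and Q = 1054/2503 ≈ 0.421095.
Under the Kimura two-parameter model, d = −½ ln(1 − 2P − Q) − ¼ ln(1 − 2Q).
1 − 2P − Q = 0.349581, giving −½ ln(0.349581) = 0.525510.
1 − 2Q = 0.15781, giving −¼ ln(0.15781) = 0.461591.
d = 0.525510 + 0.461591 = 0.987101.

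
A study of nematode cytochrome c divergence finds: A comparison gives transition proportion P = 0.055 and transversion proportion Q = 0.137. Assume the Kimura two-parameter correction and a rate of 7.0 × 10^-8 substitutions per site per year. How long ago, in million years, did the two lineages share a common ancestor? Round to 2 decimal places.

1.58

Under the Kimura two-parameter model, d = −½ ln(1 − 2P − Q) − ¼ ln(1 − 2Q).
1 − 2P − Q = 0.753, giving −½ ln(0.753) = 0.141845.
1 − 2Q = 0.726, giving −¼ ln(0.726) = 0.080051.
d = 0.141845 + 0.080051 = 0.221896.
Under a molecular clock d = 2μt, so t = d/(2μ) = 0.221896 / (2 × 7.0 × 10^-8) = 1.58 million years.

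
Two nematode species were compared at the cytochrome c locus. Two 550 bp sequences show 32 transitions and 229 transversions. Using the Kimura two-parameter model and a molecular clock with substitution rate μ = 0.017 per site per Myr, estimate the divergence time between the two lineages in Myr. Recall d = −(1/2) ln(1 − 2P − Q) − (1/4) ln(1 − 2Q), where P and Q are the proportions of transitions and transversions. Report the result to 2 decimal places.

P = 32/550 ≈ 0.058182 and Q = 229/550 ≈ 0.416364.
Under the Kimura two-parameter model, d = −½ ln(1 − 2P − Q) − ¼ ln(1 − 2Q).
1 − 2P − Q = 0.467272, giving −½ ln(0.467272) = 0.380422.
1 − 2Q = 0.167272, giving −¼ ln(0.167272) = 0.447034.
d = 0.380422 + 0.447034 = 0.827456.
Under a molecular clock d = 2μt, so t = d/(2μ) = 0.827456 / (2 × 0.017) = 24.34 Myr.

24.34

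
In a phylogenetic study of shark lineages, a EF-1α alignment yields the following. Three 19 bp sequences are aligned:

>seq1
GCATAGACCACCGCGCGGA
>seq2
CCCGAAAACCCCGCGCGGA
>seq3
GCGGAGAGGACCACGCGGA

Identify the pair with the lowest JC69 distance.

seq1 and seq3

seq1–seq2: 6/19 differ, p = 0.316, d = 0.410.
seq1–seq3: 5/19 differ, p = 0.263, d = 0.324.
seq2–seq3: 7/19 differ, p = 0.368, d = 0.507.
The smallest distance is between seq1 and seq3.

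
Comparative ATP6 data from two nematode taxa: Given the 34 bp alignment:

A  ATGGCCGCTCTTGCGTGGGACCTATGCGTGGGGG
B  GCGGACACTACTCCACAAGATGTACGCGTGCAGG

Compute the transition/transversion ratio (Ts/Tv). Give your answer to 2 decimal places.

Transitions are A↔G and C↔T; transversions are all other mismatches.
Transitions: 11. Transversions: 5.
R = 11/5 = 2.20.

2.20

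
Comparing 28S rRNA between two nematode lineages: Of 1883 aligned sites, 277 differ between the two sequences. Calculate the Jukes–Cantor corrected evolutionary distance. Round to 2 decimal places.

0.16

p = 277/1883 ≈ 0.147106.
d = −(3/4) ln(1 − 4p/3) = −0.75 ln(1 − 0.196141) = −0.75 ln(0.803859)
  = −0.75 × (-0.218331) = 0.163748 substitutions/site.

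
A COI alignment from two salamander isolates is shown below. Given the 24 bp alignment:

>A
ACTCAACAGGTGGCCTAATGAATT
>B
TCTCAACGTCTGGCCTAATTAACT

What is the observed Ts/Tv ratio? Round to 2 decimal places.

0.50

Transitions are A↔G and C↔T; transversions are all other mismatches.
Transitions: 2. Transversions: 4.
R = 2/4 = 0.50.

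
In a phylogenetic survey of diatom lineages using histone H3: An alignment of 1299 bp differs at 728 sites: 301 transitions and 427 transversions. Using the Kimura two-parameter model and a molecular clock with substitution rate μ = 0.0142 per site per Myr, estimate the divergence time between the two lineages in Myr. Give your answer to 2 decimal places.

37.09

P = 301/1299 ≈ 0.231717 and Q = 427/1299 ≈ 0.328714.
Under the Kimura two-parameter model, d = −½ ln(1 − 2P − Q) − ¼ ln(1 − 2Q).
1 − 2P − Q = 0.207852, giving −½ ln(0.207852) = 0.785464.
1 − 2Q = 0.342572, giving −¼ ln(0.342572) = 0.267818.
d = 0.785464 + 0.267818 = 1.053282.
Under a molecular clock d = 2μt, so t = d/(2μ) = 1.053282 / (2 × 0.0142) = 37.09 Myr.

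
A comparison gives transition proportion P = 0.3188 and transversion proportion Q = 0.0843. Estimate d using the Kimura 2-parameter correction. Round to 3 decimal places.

0.686

Under the Kimura two-parameter model, d = −½ ln(1 − 2P − Q) − ¼ ln(1 − 2Q).
1 − 2P − Q = 0.2781, giving −½ ln(0.2781) = 0.639887.
1 − 2Q = 0.8314, giving −¼ ln(0.8314) = 0.046161.
d = 0.639887 + 0.046161 = 0.686048.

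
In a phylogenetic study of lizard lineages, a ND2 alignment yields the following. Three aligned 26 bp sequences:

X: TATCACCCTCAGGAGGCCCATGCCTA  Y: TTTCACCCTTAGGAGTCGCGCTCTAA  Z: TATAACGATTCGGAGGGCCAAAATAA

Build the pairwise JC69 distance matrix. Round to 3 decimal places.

d(X,Y) = 0.464, d(X,Z) = 0.623, d(Y,Z) = 0.717

X–Y: 9/26 sites differ → p ≈ 0.346154, d = −0.75 ln(1 − 0.461539) = 0.464280 ≈ 0.464.
X–Z: 11/26 sites differ → p ≈ 0.423077, d = −0.75 ln(1 − 0.564103) = 0.622762 ≈ 0.623.
Y–Z: 12/26 sites differ → p ≈ 0.461538, d = −0.75 ln(1 − 0.615384) = 0.716632 ≈ 0.717.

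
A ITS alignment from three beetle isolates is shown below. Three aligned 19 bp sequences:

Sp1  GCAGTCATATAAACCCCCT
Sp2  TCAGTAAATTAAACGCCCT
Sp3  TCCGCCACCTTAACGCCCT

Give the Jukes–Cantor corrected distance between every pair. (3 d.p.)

d(Sp1,Sp2) = 0.324, d(Sp1,Sp3) = 0.507, d(Sp2,Sp3) = 0.410

Sp1–Sp2: 5/19 sites differ → p ≈ 0.263158, d = −0.75 ln(1 − 0.350877) = 0.324100 ≈ 0.324.
Sp1–Sp3: 7/19 sites differ → p ≈ 0.368421, d = −0.75 ln(1 − 0.491228) = 0.506816 ≈ 0.507.
Sp2–Sp3: 6/19 sites differ → p ≈ 0.315789, d = −0.75 ln(1 − 0.421052) = 0.409907 ≈ 0.410.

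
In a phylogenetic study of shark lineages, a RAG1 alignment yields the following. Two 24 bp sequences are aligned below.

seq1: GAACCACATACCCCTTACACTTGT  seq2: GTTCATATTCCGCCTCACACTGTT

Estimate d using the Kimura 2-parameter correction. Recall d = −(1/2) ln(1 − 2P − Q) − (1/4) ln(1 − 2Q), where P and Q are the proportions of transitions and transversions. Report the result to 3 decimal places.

0.795

Of 24 sites, 1 differences are transitions and 10 are transversions, so P = 1/24 ≈ 0.041667 and Q = 10/24 ≈ 0.416667.
Under the Kimura two-parameter model, d = −½ ln(1 − 2P − Q) − ¼ ln(1 − 2Q).
1 − 2P − Q = 0.499999, giving −½ ln(0.499999) = 0.346575.
1 − 2Q = 0.166666, giving −¼ ln(0.166666) = 0.447941.
d = 0.346575 + 0.447941 = 0.794516.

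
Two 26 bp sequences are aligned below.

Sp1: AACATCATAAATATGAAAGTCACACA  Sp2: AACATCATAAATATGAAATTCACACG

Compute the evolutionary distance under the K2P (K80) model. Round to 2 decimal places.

Of 26 sites, 1 differences are transitions and 1 are transversions, so P = 1/26 ≈ 0.038462 and Q = 1/26 ≈ 0.038462.
Under the Kimura two-parameter model, d = −½ ln(1 − 2P − Q) − ¼ ln(1 − 2Q).
1 − 2P − Q = 0.884614, giving −½ ln(0.884614) = 0.061302.
1 − 2Q = 0.923076, giving −¼ ln(0.923076) = 0.020011.
d = 0.061302 + 0.020011 = 0.081313.

0.08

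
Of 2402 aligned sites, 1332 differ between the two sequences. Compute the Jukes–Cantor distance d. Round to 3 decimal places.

p = 1332/2402 ≈ 0.554538.
d = −(3/4) ln(1 − 4p/3) = −0.75 ln(1 − 0.739384) = −0.75 ln(0.260616)
  = −0.75 × (-1.344707) = 1.008530 substitutions/site.

1.009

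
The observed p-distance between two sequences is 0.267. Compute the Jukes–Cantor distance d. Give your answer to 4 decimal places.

0.3300

d = −(3/4) ln(1 − 4p/3) = −0.75 ln(1 − 0.356) = −0.75 ln(0.644)
  = −0.75 × (-0.440057) = 0.330043 substitutions/site.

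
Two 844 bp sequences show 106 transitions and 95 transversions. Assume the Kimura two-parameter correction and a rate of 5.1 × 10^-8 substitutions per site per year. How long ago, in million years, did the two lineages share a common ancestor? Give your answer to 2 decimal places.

P = 106/844 ≈ 0.125592 and Q = 95/844 ≈ 0.112559.
Under the Kimura two-parameter model, d = −½ ln(1 − 2P − Q) − ¼ ln(1 − 2Q).
1 − 2P − Q = 0.636257, giving −½ ln(0.636257) = 0.226076.
1 − 2Q = 0.774882, giving −¼ ln(0.774882) = 0.063761.
d = 0.226076 + 0.063761 = 0.289837.
Under a molecular clock d = 2μt, so t = d/(2μ) = 0.289837 / (2 × 5.1 × 10^-8) = 2.84 million years.

2.84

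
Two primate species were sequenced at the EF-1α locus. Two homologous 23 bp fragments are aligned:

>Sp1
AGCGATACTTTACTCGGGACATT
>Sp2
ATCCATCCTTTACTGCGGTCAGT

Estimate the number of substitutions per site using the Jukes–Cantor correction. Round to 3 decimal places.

0.390

The sequences differ at 7 of 23 sites (2, 4, 7, 15, 16, 19, 22), so p = 7/23 ≈ 0.304348.
d = −(3/4) ln(1 − 4p/3) = −0.75 ln(1 − 0.405797) = −0.75 ln(0.594203)
  = −0.75 × (-0.520534) = 0.390401 substitutions/site.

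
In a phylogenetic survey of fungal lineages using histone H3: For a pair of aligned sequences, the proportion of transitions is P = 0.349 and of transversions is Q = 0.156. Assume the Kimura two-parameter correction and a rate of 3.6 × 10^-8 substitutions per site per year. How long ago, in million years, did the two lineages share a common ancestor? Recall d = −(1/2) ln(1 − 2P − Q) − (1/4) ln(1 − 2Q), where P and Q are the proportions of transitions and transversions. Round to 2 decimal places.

Under the Kimura two-parameter model, d = −½ ln(1 − 2P − Q) − ¼ ln(1 − 2Q).
1 − 2P − Q = 0.146, giving −½ ln(0.146) = 0.962074.
1 − 2Q = 0.688, giving −¼ ln(0.688) = 0.093492.
d = 0.962074 + 0.093492 = 1.055566.
Under a molecular clock d = 2μt, so t = d/(2μ) = 1.055566 / (2 × 3.6 × 10^-8) = 14.66 million years.

14.66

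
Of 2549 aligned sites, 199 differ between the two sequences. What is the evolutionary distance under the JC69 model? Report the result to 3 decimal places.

p = 199/2549 ≈ 0.07807.
d = −(3/4) ln(1 − 4p/3) = −0.75 ln(1 − 0.104093) = −0.75 ln(0.895907)
  = −0.75 × (-0.109919) = 0.082439 substitutions/site.

0.082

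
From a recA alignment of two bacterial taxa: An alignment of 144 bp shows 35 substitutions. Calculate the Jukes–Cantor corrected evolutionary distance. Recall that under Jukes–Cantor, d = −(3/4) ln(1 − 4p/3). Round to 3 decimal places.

0.294

p = 35/144 ≈ 0.243056.
d = −(3/4) ln(1 − 4p/3) = −0.75 ln(1 − 0.324075) = −0.75 ln(0.675925)
  = −0.75 × (-0.391673) = 0.293755 substitutions/site.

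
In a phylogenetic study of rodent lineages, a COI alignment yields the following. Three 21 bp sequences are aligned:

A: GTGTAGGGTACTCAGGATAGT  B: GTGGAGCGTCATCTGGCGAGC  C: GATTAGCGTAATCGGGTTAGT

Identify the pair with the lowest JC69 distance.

A and C

A–B: 8/21 differ, p = 0.381, d = 0.532.
A–C: 6/21 differ, p = 0.286, d = 0.360.
B–C: 8/21 differ, p = 0.381, d = 0.532.
The smallest distance is between A and C.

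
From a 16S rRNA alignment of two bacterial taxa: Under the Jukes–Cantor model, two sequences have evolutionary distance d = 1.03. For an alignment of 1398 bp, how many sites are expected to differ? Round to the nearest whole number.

783

Invert JC69: p = (3/4)(1 − e^(−4d/3)) = 0.75 × (1 − e^(-1.373333)) = 0.75 × (1 − 0.253261) = 0.560054.
Expected differing sites = pL ≈ 0.560054 × 1398 = 782.955492 ≈ 783.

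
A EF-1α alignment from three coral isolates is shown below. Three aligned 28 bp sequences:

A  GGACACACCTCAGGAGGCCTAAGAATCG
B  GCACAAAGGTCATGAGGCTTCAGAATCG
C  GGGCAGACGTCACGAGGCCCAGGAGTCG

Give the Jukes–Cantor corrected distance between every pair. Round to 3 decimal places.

d(A,B) = 0.304, d(A,C) = 0.304, d(B,C) = 0.485

A–B: 7/28 sites differ → p = 0.25, d = −0.75 ln(1 − 0.333333) = 0.304098 ≈ 0.304.
A–C: 7/28 sites differ → p = 0.25, d = −0.75 ln(1 − 0.333333) = 0.304098 ≈ 0.304.
B–C: 10/28 sites differ → p ≈ 0.357143, d = −0.75 ln(1 − 0.476191) = 0.484971 ≈ 0.485.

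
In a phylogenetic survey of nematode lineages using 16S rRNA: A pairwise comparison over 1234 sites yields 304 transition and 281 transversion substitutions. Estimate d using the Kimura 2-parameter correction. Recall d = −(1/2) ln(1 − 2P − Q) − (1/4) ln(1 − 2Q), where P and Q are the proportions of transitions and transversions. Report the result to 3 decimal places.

P = 304/1234 ≈ 0.246353 and Q = 281/1234 ≈ 0.227715.
Under the Kimura two-parameter model, d = −½ ln(1 − 2P − Q) − ¼ ln(1 − 2Q).
1 − 2P − Q = 0.279579, giving −½ ln(0.279579) = 0.637235.
1 − 2Q = 0.54457, giving −¼ ln(0.54457) = 0.151940.
d = 0.637235 + 0.151940 = 0.789175.

0.789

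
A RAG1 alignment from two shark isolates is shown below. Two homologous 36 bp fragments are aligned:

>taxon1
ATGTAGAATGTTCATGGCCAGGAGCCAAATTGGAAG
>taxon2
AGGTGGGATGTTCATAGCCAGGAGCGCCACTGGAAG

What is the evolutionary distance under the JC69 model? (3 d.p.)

The sequences differ at 8 of 36 sites (2, 5, 7, 16, 26, 27, 28, 30), so p = 8/36 ≈ 0.222222.
d = −(3/4) ln(1 − 4p/3) = −0.75 ln(1 − 0.296296) = −0.75 ln(0.703704)
  = −0.75 × (-0.351397) = 0.263548 substitutions/site.

0.264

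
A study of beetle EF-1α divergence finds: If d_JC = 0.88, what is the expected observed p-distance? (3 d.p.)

p = (3/4)(1 − e^(−4d/3)) = 0.75 × (1 − e^(-1.173333)) = 0.75 × (1 − 0.309334) = 0.518000.

0.518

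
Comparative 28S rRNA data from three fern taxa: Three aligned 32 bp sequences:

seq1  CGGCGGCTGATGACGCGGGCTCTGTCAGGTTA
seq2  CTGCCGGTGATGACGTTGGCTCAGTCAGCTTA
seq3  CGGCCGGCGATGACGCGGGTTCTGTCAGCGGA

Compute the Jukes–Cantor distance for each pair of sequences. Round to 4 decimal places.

seq1–seq2: 7/32 sites differ → p = 0.21875, d = −0.75 ln(1 − 0.291667) = 0.258631 ≈ 0.2586.
seq1–seq3: 7/32 sites differ → p = 0.21875, d = −0.75 ln(1 − 0.291667) = 0.258631 ≈ 0.2586.
seq2–seq3: 8/32 sites differ → p = 0.25, d = −0.75 ln(1 − 0.333333) = 0.304098 ≈ 0.3041.

d(seq1,seq2) = 0.2586, d(seq1,seq3) = 0.2586, d(seq2,seq3) = 0.3041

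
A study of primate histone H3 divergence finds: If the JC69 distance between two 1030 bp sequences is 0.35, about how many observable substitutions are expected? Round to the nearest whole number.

288

Invert JC69: p = (3/4)(1 − e^(−4d/3)) = 0.75 × (1 − e^(-0.466667)) = 0.75 × (1 − 0.627089) = 0.279683.
Expected differing sites = pL ≈ 0.279683 × 1030 = 288.07349 ≈ 288.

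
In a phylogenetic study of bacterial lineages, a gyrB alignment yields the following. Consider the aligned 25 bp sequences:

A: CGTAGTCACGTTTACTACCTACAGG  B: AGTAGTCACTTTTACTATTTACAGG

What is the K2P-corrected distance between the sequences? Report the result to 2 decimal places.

Of 25 sites, 2 differences are transitions and 2 are transversions, so P = 2/25 = 0.08 and Q = 2/25 = 0.08.
Under the Kimura two-parameter model, d = −½ ln(1 − 2P − Q) − ¼ ln(1 − 2Q).
1 − 2P − Q = 0.76, giving −½ ln(0.76) = 0.137218.
1 − 2Q = 0.84, giving −¼ ln(0.84) = 0.043588.
d = 0.137218 + 0.043588 = 0.180806.

0.18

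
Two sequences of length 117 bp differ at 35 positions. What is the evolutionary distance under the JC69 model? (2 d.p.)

p = 35/117 ≈ 0.299145.
d = −(3/4) ln(1 − 4p/3) = −0.75 ln(1 − 0.39886) = −0.75 ln(0.60114)
  = −0.75 × (-0.508927) = 0.381695 substitutions/site.

0.38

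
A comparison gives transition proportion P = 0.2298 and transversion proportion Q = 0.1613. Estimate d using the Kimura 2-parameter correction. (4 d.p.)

0.5824

Under the Kimura two-parameter model, d = −½ ln(1 − 2P − Q) − ¼ ln(1 − 2Q).
1 − 2P − Q = 0.3791, giving −½ ln(0.3791) = 0.484978.
1 − 2Q = 0.6774, giving −¼ ln(0.6774) = 0.097373.
d = 0.484978 + 0.097373 = 0.582351.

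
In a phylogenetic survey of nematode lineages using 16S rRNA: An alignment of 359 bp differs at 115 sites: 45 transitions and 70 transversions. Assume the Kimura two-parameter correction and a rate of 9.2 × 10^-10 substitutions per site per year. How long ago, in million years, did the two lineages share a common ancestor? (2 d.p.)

227.48

P = 45/359 ≈ 0.125348 and Q = 70/359 ≈ 0.194986.
Under the Kimura two-parameter model, d = −½ ln(1 − 2P − Q) − ¼ ln(1 − 2Q).
1 − 2P − Q = 0.554318, giving −½ ln(0.554318) = 0.295008.
1 − 2Q = 0.610028, giving −¼ ln(0.610028) = 0.123563.
d = 0.295008 + 0.123563 = 0.418571.
Under a molecular clock d = 2μt, so t = d/(2μ) = 0.418571 / (2 × 9.2 × 10^-10) = 227.48 million years.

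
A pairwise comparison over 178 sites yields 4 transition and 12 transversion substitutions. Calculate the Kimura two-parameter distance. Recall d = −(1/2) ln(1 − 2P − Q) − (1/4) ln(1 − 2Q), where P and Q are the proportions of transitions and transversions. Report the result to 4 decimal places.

P = 4/178 ≈ 0.022472 and Q = 12/178 ≈ 0.067416.
Under the Kimura two-parameter model, d = −½ ln(1 − 2P − Q) − ¼ ln(1 − 2Q).
1 − 2P − Q = 0.88764, giving −½ ln(0.88764) = 0.059595.
1 − 2Q = 0.865168, giving −¼ ln(0.865168) = 0.036208.
d = 0.059595 + 0.036208 = 0.095803.

0.0958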